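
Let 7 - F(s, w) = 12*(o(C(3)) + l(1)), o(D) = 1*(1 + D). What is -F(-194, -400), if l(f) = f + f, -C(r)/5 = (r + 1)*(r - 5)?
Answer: 509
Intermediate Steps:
C(r) = -5*(1 + r)*(-5 + r) (C(r) = -5*(r + 1)*(r - 5) = -5*(1 + r)*(-5 + r))
l(f) = 2*f
o(D) = 1 + D
F(s, w) = -509 (F(s, w) = 7 - 12*((1 + (25 - 5*3² + 20*3)) + 2*1) = 7 - 12*((1 + (25 - 5*9 + 60)) + 2) = 7 - 12*((1 + (25 - 45 + 60)) + 2) = 7 - 12*((1 + 40) + 2) = 7 - 12*(41 + 2) = 7 - 12*43 = 7 - 1*516 = 7 - 516 = -509)
-F(-194, -400) = -1*(-509) = 509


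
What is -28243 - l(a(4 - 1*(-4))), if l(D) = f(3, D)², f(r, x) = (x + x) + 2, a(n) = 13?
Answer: -29027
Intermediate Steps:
f(r, x) = 2 + 2*x (f(r, x) = 2*x + 2 = 2 + 2*x)
l(D) = (2 + 2*D)²
-28243 - l(a(4 - 1*(-4))) = -28243 - 4*(1 + 13)² = -28243 - 4*14² = -28243 - 4*196 = -28243 - 1*784 = -28243 - 784 = -29027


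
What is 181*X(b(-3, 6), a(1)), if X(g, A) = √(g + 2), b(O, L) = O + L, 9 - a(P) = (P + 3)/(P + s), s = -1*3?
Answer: 181*√5 ≈ 404.73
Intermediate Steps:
s = -3
a(P) = 9 - (3 + P)/(-3 + P) (a(P) = 9 - (P + 3)/(P - 3) = 9 - (3 + P)/(-3 + P))
b(O, L) = L + O
X(g, A) = √(2 + g)
181*X(b(-3, 6), a(1)) = 181*√(2 + (6 - 3)) = 181*√(2 + 3) = 181*√5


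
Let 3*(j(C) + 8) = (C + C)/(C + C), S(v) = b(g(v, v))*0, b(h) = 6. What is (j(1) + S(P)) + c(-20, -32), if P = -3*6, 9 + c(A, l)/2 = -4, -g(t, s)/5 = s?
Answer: -101/3 ≈ -33.667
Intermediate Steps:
g(t, s) = -5*s
c(A, l) = -26 (c(A, l) = -18 + 2*(-4) = -18 - 8 = -26)
P = -18
S(v) = 0 (S(v) = 6*0 = 0)
j(C) = -23/3 (j(C) = -8 + ((C + C)/(C + C))/3 = -8 + ((2*C)/((2*C)))/3 = -8 + ((2*C)*(1/(2*C)))/3 = -8 + (1/3)*1 = -8 + 1/3 = -23/3)
(j(1) + S(P)) + c(-20, -32) = (-23/3 + 0) - 26 = -23/3 - 26 = -101/3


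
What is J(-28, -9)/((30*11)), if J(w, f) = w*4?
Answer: -56/165 ≈ -0.33939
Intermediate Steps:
J(w, f) = 4*w
J(-28, -9)/((30*11)) = (4*(-28))/((30*11)) = -112/330 = -112*1/330 = -56/165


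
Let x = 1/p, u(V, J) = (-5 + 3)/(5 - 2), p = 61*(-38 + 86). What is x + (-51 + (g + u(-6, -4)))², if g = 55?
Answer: 97603/8784 ≈ 11.111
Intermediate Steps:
p = 2928 (p = 61*48 = 2928)
u(V, J) = -⅔ (u(V, J) = -2/3 = -2*⅓ = -⅔)
x = 1/2928 ≈ 0.00034153
x + (-51 + (g + u(-6, -4)))² = 1/2928 + (-51 + (55 - ⅔))² = 1/2928 + (-51 + 163/3)² = 1/2928 + (10/3)² = 1/2928 + 100/9 = 97603/8784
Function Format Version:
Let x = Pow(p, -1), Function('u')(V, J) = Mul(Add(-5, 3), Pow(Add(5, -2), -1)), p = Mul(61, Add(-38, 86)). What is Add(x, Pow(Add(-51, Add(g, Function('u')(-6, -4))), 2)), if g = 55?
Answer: Rational(97603, 8784) ≈ 11.111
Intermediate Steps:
p = 2928 (p = Mul(61, 48) = 2928)
Function('u')(V, J) = Rational(-2, 3) (Function('u')(V, J) = Mul(-2, Pow(3, -1)) = Mul(-2, Rational(1, 3)) = Rational(-2, 3))
x = Rational(1, 2928) (x = Pow(2928, -1) = Rational(1, 2928) ≈ 0.00034153)
Add(x, Pow(Add(-51, Add(g, Function('u')(-6, -4))), 2)) = Add(Rational(1, 2928), Pow(Add(-51, Add(55, Rational(-2, 3))), 2)) = Add(Rational(1, 2928), Pow(Add(-51, Rational(163, 3)), 2)) = Add(Rational(1, 2928), Pow(Rational(10, 3), 2)) = Add(Rational(1, 2928), Rational(100, 9)) = Rational(97603, 8784)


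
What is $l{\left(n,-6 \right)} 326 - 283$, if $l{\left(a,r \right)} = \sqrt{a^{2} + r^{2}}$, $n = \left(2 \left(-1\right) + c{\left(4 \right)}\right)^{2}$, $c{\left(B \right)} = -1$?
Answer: $-283 + 978 \sqrt{13} \approx 3243.2$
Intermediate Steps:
$n = 9$ ($n = \left(2 \left(-1\right) - 1\right)^{2} = \left(-2 - 1\right)^{2} = \left(-3\right)^{2} = 9$)
$l{\left(n,-6 \right)} 326 - 283 = \sqrt{9^{2} + \left(-6\right)^{2}} \cdot 326 - 283 = \sqrt{81 + 36} \cdot 326 - 283 = \sqrt{117} \cdot 326 - 283 = 3 \sqrt{13} \cdot 326 - 283 = 978 \sqrt{13} - 283 = -283 + 978 \sqrt{13}$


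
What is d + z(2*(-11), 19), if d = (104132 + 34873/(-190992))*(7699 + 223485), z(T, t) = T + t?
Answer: 287366683446068/11937 ≈ 2.4074e+10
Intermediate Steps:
d = 287366683481879/11937 (d = (104132 + 34873*(-1/190992))*231184 = (104132 - 34873/190992)*231184 = (19888344071/190992)*231184 = 287366683481879/11937 ≈ 2.4074e+10)
d + z(2*(-11), 19) = 287366683481879/11937 + (2*(-11) + 19) = 287366683481879/11937 + (-22 + 19) = 287366683481879/11937 - 3 = 287366683446068/11937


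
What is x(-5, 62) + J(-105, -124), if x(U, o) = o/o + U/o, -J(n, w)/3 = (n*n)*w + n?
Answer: 254300187/62 ≈ 4.1016e+6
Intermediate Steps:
J(n, w) = -3*n - 3*w*n**2 (J(n, w) = -3*((n*n)*w + n) = -3*(n**2*w + n) = -3*(w*n**2 + n) = -3*(n + w*n**2) = -3*n - 3*w*n**2)
x(U, o) = 1 + U/o
x(-5, 62) + J(-105, -124) = (-5 + 62)/62 - 3*(-105)*(1 - 105*(-124)) = (1/62)*57 - 3*(-105)*(1 + 13020) = 57/62 - 3*(-105)*13021 = 57/62 + 4101615 = 254300187/62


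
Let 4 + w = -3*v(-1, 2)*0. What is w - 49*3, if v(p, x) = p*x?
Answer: -151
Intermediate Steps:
w = -4 (w = -4 - (-3)*2*0 = -4 - 3*(-2)*0 = -4 + 6*0 = -4 + 0 = -4)
w - 49*3 = -4 - 49*3 = -4 - 147 = -151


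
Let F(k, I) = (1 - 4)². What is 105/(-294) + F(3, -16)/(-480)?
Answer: -421/1120 ≈ -0.37589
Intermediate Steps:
F(k, I) = 9 (F(k, I) = (-3)² = 9)
105/(-294) + F(3, -16)/(-480) = 105/(-294) + 9/(-480) = 105*(-1/294) + 9*(-1/480) = -5/14 - 3/160 = -421/1120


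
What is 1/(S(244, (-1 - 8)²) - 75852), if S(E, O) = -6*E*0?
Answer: -1/75852 ≈ -1.3184e-5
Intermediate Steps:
S(E, O) = 0
1/(S(244, (-1 - 8)²) - 75852) = 1/(0 - 75852) = 1/(-75852) = -1/75852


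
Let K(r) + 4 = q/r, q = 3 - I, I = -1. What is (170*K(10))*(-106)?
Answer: 64872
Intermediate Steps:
q = 4 (q = 3 - 1*(-1) = 3 + 1 = 4)
K(r) = -4 + 4/r
(170*K(10))*(-106) = (170*(-4 + 4/10))*(-106) = (170*(-4 + 4*(1/10)))*(-106) = (170*(-4 + 2/5))*(-106) = (170*(-18/5))*(-106) = -612*(-106) = 64872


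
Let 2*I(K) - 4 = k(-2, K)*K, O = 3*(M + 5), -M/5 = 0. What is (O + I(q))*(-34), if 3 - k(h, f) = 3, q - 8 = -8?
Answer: -578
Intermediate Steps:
M = 0 (M = -5*0 = 0)
q = 0 (q = 8 - 8 = 0)
k(h, f) = 0 (k(h, f) = 3 - 1*3 = 3 - 3 = 0)
O = 15 (O = 3*(0 + 5) = 3*5 = 15)
I(K) = 2 (I(K) = 2 + (0*K)/2 = 2 + (½)*0 = 2 + 0 = 2)
(O + I(q))*(-34) = (15 + 2)*(-34) = 17*(-34) = -578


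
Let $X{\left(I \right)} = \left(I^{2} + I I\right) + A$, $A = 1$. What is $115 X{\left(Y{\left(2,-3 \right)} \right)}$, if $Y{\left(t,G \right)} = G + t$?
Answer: $345$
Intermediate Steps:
$X{\left(I \right)} = 1 + 2 I^{2}$ ($X{\left(I \right)} = \left(I^{2} + I I\right) + 1 = \left(I^{2} + I^{2}\right) + 1 = 2 I^{2} + 1 = 1 + 2 I^{2}$)
$115 X{\left(Y{\left(2,-3 \right)} \right)} = 115 \left(1 + 2 \left(-3 + 2\right)^{2}\right) = 115 \left(1 + 2 \left(-1\right)^{2}\right) = 115 \left(1 + 2 \cdot 1\right) = 115 \left(1 + 2\right) = 115 \cdot 3 = 345$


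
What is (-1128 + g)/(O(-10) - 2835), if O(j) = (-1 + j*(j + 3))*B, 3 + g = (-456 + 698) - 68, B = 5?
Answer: 319/830 ≈ 0.38434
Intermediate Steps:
g = 171 (g = -3 + ((-456 + 698) - 68) = -3 + (242 - 68) = -3 + 174 = 171)
O(j) = -5 + 5*j*(3 + j) (O(j) = (-1 + j*(j + 3))*5 = (-1 + j*(3 + j))*5 = -5 + 5*j*(3 + j))
(-1128 + g)/(O(-10) - 2835) = (-1128 + 171)/((-5 + 5*(-10)² + 15*(-10)) - 2835) = -957/((-5 + 5*100 - 150) - 2835) = -957/((-5 + 500 - 150) - 2835) = -957/(345 - 2835) = -957/(-2490) = -957*(-1/2490) = 319/830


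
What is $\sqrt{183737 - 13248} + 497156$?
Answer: $497156 + 11 \sqrt{1409} \approx 4.9757 \cdot 10^{5}$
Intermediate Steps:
$\sqrt{183737 - 13248} + 497156 = \sqrt{170489} + 497156 = 11 \sqrt{1409} + 497156 = 497156 + 11 \sqrt{1409}$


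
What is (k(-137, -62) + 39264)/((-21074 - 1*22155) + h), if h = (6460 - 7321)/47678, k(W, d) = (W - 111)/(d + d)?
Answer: -64556012/71071487 ≈ -0.90833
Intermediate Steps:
k(W, d) = (-111 + W)/(2*d) (k(W, d) = (-111 + W)/((2*d)) = (-111 + W)*(1/(2*d)) = (-111 + W)/(2*d))
h = -861/47678 (h = -861*1/47678 = -861/47678 ≈ -0.018059)
(k(-137, -62) + 39264)/((-21074 - 1*22155) + h) = ((1/2)*(-111 - 137)/(-62) + 39264)/((-21074 - 1*22155) - 861/47678) = ((1/2)*(-1/62)*(-248) + 39264)/((-21074 - 22155) - 861/47678) = (2 + 39264)/(-43229 - 861/47678) = 39266/(-2061073123/47678) = 39266*(-47678/2061073123) = -64556012/71071487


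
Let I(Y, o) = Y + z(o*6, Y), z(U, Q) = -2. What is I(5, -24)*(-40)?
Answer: -120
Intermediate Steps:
I(Y, o) = -2 + Y (I(Y, o) = Y - 2 = -2 + Y)
I(5, -24)*(-40) = (-2 + 5)*(-40) = 3*(-40) = -120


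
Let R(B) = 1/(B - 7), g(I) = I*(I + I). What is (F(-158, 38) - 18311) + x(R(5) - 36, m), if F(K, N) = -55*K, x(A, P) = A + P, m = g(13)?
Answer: -18639/2 ≈ -9319.5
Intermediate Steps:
g(I) = 2*I² (g(I) = I*(2*I) = 2*I²)
m = 338 (m = 2*13² = 2*169 = 338)
R(B) = 1/(-7 + B)
(F(-158, 38) - 18311) + x(R(5) - 36, m) = (-55*(-158) - 18311) + ((1/(-7 + 5) - 36) + 338) = (8690 - 18311) + ((1/(-2) - 36) + 338) = -9621 + ((-½ - 36) + 338) = -9621 + (-73/2 + 338) = -9621 + 603/2 = -18639/2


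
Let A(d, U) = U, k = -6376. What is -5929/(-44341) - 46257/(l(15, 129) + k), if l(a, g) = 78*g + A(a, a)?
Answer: -184467128/14918731 ≈ -12.365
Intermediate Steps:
l(a, g) = a + 78*g (l(a, g) = 78*g + a = a + 78*g)
-5929/(-44341) - 46257/(l(15, 129) + k) = -5929/(-44341) - 46257/((15 + 78*129) - 6376) = -5929*(-1/44341) - 46257/((15 + 10062) - 6376) = 539/4031 - 46257/(10077 - 6376) = 539/4031 - 46257/3701 = -184467128/14918731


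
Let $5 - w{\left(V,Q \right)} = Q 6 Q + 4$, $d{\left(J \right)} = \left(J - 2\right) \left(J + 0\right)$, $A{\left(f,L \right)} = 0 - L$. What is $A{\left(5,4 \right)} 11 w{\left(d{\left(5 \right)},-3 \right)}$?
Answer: $2332$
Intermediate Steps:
$A{\left(f,L \right)} = - L$
$d{\left(J \right)} = J \left(-2 + J\right)$ ($d{\left(J \right)} = \left(-2 + J\right) J = J \left(-2 + J\right)$)
$w{\left(V,Q \right)} = 1 - 6 Q^{2}$ ($w{\left(V,Q \right)} = 5 - \left(Q 6 Q + 4\right) = 5 - \left(6 Q Q + 4\right) = 5 - \left(6 Q^{2} + 4\right) = 5 - \left(4 + 6 Q^{2}\right) = 1 - 6 Q^{2}$)
$A{\left(5,4 \right)} 11 w{\left(d{\left(5 \right)},-3 \right)} = \left(-1\right) 4 \cdot 11 \left(1 - 6 \left(-3\right)^{2}\right) = \left(-4\right) 11 \left(1 - 54\right) = - 44 \left(1 - 54\right) = \left(-44\right) \left(-53\right) = 2332$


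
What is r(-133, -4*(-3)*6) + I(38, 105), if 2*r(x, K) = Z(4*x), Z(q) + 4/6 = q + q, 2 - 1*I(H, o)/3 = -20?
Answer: -1399/3 ≈ -466.33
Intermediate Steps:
I(H, o) = 66 (I(H, o) = 6 - 3*(-20) = 6 + 60 = 66)
Z(q) = -⅔ + 2*q (Z(q) = -⅔ + (q + q) = -⅔ + 2*q)
r(x, K) = -⅓ + 4*x (r(x, K) = (-⅔ + 2*(4*x))/2 = (-⅔ + 8*x)/2 = -⅓ + 4*x)
r(-133, -4*(-3)*6) + I(38, 105) = (-⅓ + 4*(-133)) + 66 = (-⅓ - 532) + 66 = -1597/3 + 66 = -1399/3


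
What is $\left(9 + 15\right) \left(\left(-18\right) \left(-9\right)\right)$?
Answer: $3888$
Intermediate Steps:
$\left(9 + 15\right) \left(\left(-18\right) \left(-9\right)\right) = 24 \cdot 162 = 3888$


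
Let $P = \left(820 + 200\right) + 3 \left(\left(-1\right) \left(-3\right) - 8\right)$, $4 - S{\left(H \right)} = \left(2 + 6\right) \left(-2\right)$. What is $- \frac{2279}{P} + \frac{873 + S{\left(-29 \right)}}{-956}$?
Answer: $- \frac{3076189}{960780} \approx -3.2018$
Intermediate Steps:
$S{\left(H \right)} = 20$ ($S{\left(H \right)} = 4 - \left(2 + 6\right) \left(-2\right) = 4 - 8 \left(-2\right) = 4 - -16 = 4 + 16 = 20$)
$P = 1005$ ($P = 1020 + 3 \left(3 - 8\right) = 1020 + 3 \left(-5\right) = 1020 - 15 = 1005$)
$- \frac{2279}{P} + \frac{873 + S{\left(-29 \right)}}{-956} = - \frac{2279}{1005} + \frac{873 + 20}{-956} = \left(-2279\right) \frac{1}{1005} + 893 \left(- \frac{1}{956}\right) = - \frac{2279}{1005} - \frac{893}{956} = - \frac{3076189}{960780}$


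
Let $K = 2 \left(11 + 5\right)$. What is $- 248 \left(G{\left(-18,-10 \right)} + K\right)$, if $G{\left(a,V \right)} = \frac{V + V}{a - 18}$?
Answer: $- \frac{72664}{9} \approx -8073.8$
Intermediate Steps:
$K = 32$ ($K = 2 \cdot 16 = 32$)
$G{\left(a,V \right)} = \frac{2 V}{-18 + a}$
$- 248 \left(G{\left(-18,-10 \right)} + K\right) = - 248 \left(2 \left(-10\right) \frac{1}{-18 - 18} + 32\right) = - 248 \left(2 \left(-10\right) \frac{1}{-36} + 32\right) = - 248 \left(2 \left(-10\right) \left(- \frac{1}{36}\right) + 32\right) = - 248 \left(\frac{5}{9} + 32\right) = \left(-248\right) \frac{293}{9} = - \frac{72664}{9}$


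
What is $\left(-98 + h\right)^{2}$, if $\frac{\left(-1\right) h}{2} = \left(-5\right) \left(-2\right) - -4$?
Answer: $15876$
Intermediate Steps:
$h = -28$ ($h = - 2 \left(\left(-5\right) \left(-2\right) - -4\right) = - 2 \left(10 + 4\right) = \left(-2\right) 14 = -28$)
$\left(-98 + h\right)^{2} = \left(-98 - 28\right)^{2} = \left(-126\right)^{2} = 15876$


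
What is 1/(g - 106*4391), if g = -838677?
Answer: -1/1304123 ≈ -7.6680e-7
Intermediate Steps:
1/(g - 106*4391) = 1/(-838677 - 106*4391) = 1/(-838677 - 465446) = 1/(-1304123) = -1/1304123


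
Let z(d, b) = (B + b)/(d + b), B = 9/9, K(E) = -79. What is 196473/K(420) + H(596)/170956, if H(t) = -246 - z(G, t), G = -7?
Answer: -250423845399/100693084 ≈ -2487.0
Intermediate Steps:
B = 1 (B = 9*(1/9) = 1)
z(d, b) = (1 + b)/(b + d) (z(d, b) = (1 + b)/(d + b) = (1 + b)/(b + d))
H(t) = -246 - (1 + t)/(-7 + t) (H(t) = -246 - (1 + t)/(t - 7) = -246 - (1 + t)/(-7 + t))
196473/K(420) + H(596)/170956 = 196473/(-79) + ((1721 - 247*596)/(-7 + 596))/170956 = 196473*(-1/79) + ((1721 - 147212)/589)*(1/170956) = -2487 + ((1/589)*(-145491))*(1/170956) = -2487 - 145491/589*1/170956 = -2487 - 145491/100693084 = -250423845399/100693084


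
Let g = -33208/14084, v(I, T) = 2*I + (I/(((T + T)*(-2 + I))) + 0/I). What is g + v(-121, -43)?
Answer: -1300223999/5320734 ≈ -244.37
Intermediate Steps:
v(I, T) = 2*I + I/(2*T*(-2 + I)) (v(I, T) = 2*I + (I/(((2*T)*(-2 + I))) + 0) = 2*I + (I/((2*T*(-2 + I))) + 0) = 2*I + (I*(1/(2*T*(-2 + I))) + 0) = 2*I + (I/(2*T*(-2 + I)) + 0) = 2*I + I/(2*T*(-2 + I)))
g = -1186/503 (g = -33208*1/14084 = -1186/503 ≈ -2.3579)
g + v(-121, -43) = -1186/503 + (½)*(-121)*(1 - 8*(-43) + 4*(-121)*(-43))/(-43*(-2 - 121)) = -1186/503 + (½)*(-121)*(-1/43)*(1 + 344 + 20812)/(-123) = -1186/503 + (½)*(-121)*(-1/43)*(-1/123)*21157 = -1186/503 - 2559997/10578 = -1300223999/5320734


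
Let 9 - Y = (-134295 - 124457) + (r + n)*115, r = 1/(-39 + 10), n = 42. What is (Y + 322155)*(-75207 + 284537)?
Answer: 3497194461970/29 ≈ 1.2059e+11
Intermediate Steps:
r = -1/29 (r = 1/(-29) = -1/29 ≈ -0.034483)
Y = 7364114/29 (Y = 9 - ((-134295 - 124457) + (-1/29 + 42)*115) = 9 - (-258752 + (1217/29)*115) = 9 - (-258752 + 139955/29) = 9 - 1*(-7363853/29) = 9 + 7363853/29 = 7364114/29 ≈ 2.5394e+5)
(Y + 322155)*(-75207 + 284537) = (7364114/29 + 322155)*(-75207 + 284537) = (16706609/29)*209330 = 3497194461970/29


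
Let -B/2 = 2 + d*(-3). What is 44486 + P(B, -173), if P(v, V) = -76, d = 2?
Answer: 44410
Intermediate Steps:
B = 8 (B = -2*(2 + 2*(-3)) = -2*(2 - 6) = -2*(-4) = 8)
44486 + P(B, -173) = 44486 - 76 = 44410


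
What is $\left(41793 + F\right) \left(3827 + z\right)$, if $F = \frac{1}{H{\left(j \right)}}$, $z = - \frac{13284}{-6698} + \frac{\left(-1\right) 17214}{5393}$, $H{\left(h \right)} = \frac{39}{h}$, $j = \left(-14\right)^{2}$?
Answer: $\frac{112638595169040457}{704385123} \approx 1.5991 \cdot 10^{8}$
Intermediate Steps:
$j = 196$
$z = - \frac{21829380}{18061157}$ ($z = \left(-13284\right) \left(- \frac{1}{6698}\right) - \frac{17214}{5393} = \frac{6642}{3349} - \frac{17214}{5393} = - \frac{21829380}{18061157} \approx -1.2086$)
$F = \frac{196}{39}$ ($F = \frac{1}{39 \cdot \frac{1}{196}} = \frac{1}{\frac{39}{196}} = \frac{196}{39} \approx 5.0256$)
$\left(41793 + F\right) \left(3827 + z\right) = \left(41793 + \frac{196}{39}\right) \left(3827 - \frac{21829380}{18061157}\right) = \frac{1630123}{39} \cdot \frac{69098218459}{18061157} = \frac{112638595169040457}{704385123}$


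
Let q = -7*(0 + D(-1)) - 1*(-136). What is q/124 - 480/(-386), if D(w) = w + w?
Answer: 29355/11966 ≈ 2.4532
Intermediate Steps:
D(w) = 2*w
q = 150 (q = -7*(0 + 2*(-1)) - 1*(-136) = -7*(0 - 2) + 136 = -7*(-2) + 136 = 14 + 136 = 150)
q/124 - 480/(-386) = 150/124 - 480/(-386) = 150*(1/124) - 480*(-1/386) = 75/62 + 240/193 = 29355/11966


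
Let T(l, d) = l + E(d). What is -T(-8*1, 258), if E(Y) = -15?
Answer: 23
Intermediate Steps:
T(l, d) = -15 + l (T(l, d) = l - 15 = -15 + l)
-T(-8*1, 258) = -(-15 - 8*1) = -(-15 - 8) = -1*(-23) = 23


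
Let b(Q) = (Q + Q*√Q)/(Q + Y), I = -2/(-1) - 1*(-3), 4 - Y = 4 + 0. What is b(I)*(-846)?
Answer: -846 - 846*√5 ≈ -2737.7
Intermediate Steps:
Y = 0 (Y = 4 - (4 + 0) = 4 - 1*4 = 4 - 4 = 0)
I = 5 (I = -2*(-1) + 3 = 2 + 3 = 5)
b(Q) = (Q + Q^(3/2))/Q (b(Q) = (Q + Q*√Q)/(Q + 0) = (Q + Q^(3/2))/Q)
b(I)*(-846) = (1 + √5)*(-846) = -846 - 846*√5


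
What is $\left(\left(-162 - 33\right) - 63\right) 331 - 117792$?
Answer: $-203190$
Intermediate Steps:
$\left(\left(-162 - 33\right) - 63\right) 331 - 117792 = \left(-195 - 63\right) 331 - 117792 = \left(-258\right) 331 - 117792 = -85398 - 117792 = -203190$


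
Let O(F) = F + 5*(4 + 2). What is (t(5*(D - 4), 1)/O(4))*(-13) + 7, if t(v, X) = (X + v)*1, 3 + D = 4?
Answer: 210/17 ≈ 12.353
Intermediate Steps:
D = 1 (D = -3 + 4 = 1)
O(F) = 30 + F (O(F) = F + 5*6 = F + 30 = 30 + F)
t(v, X) = X + v
(t(5*(D - 4), 1)/O(4))*(-13) + 7 = ((1 + 5*(1 - 4))/(30 + 4))*(-13) + 7 = ((1 + 5*(-3))/34)*(-13) + 7 = ((1 - 15)*(1/34))*(-13) + 7 = -14*1/34*(-13) + 7 = -7/17*(-13) + 7 = 91/17 + 7 = 210/17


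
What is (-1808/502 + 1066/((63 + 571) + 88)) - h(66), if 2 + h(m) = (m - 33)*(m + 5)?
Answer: -212312912/90611 ≈ -2343.1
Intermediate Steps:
h(m) = -2 + (-33 + m)*(5 + m) (h(m) = -2 + (m - 33)*(m + 5) = -2 + (-33 + m)*(5 + m))
(-1808/502 + 1066/((63 + 571) + 88)) - h(66) = (-1808/502 + 1066/((63 + 571) + 88)) - (-167 + 66² - 28*66) = (-1808*1/502 + 1066/(634 + 88)) - (-167 + 4356 - 1848) = (-904/251 + 1066/722) - 1*2341 = (-904/251 + 1066*(1/722)) - 2341 = (-904/251 + 533/361) - 2341 = -192561/90611 - 2341 = -212312912/90611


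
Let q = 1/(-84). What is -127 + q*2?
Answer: -5335/42 ≈ -127.02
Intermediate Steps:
q = -1/84 ≈ -0.011905
-127 + q*2 = -127 - 1/84*2 = -127 - 1/42 = -5335/42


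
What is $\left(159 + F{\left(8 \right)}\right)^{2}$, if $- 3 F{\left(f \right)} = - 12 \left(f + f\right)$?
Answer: $49729$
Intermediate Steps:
$F{\left(f \right)} = 8 f$ ($F{\left(f \right)} = - \frac{\left(-12\right) \left(f + f\right)}{3} = - \frac{\left(-12\right) 2 f}{3} = - \frac{\left(-24\right) f}{3} = 8 f$)
$\left(159 + F{\left(8 \right)}\right)^{2} = \left(159 + 8 \cdot 8\right)^{2} = \left(159 + 64\right)^{2} = 223^{2} = 49729$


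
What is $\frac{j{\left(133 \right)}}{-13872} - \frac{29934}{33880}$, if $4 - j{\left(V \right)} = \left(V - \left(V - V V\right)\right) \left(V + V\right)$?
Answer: $\frac{9937456447}{29373960} \approx 338.31$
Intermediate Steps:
$j{\left(V \right)} = 4 - 2 V^{3}$ ($j{\left(V \right)} = 4 - \left(V - \left(V - V V\right)\right) \left(V + V\right) = 4 - \left(V + \left(V^{2} - V\right)\right) 2 V = 4 - V^{2} \cdot 2 V = 4 - 2 V^{3}$)
$\frac{j{\left(133 \right)}}{-13872} - \frac{29934}{33880} = \frac{4 - 2 \cdot 133^{3}}{-13872} - \frac{29934}{33880} = \left(4 - 4705274\right) \left(- \frac{1}{13872}\right) - \frac{14967}{16940} = \left(-4705270\right) \left(- \frac{1}{13872}\right) - \frac{14967}{16940} = \frac{2352635}{6936} - \frac{14967}{16940} = \frac{9937456447}{29373960}$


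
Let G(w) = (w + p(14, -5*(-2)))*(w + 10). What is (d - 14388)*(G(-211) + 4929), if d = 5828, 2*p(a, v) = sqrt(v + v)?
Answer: -405230400 + 1720560*sqrt(5) ≈ -4.0138e+8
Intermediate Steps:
p(a, v) = sqrt(2)*sqrt(v)/2 (p(a, v) = sqrt(v + v)/2 = sqrt(2*v)/2 = (sqrt(2)*sqrt(v))/2 = sqrt(2)*sqrt(v)/2)
G(w) = (10 + w)*(w + sqrt(5)) (G(w) = (w + sqrt(2)*sqrt(-5*(-2))/2)*(w + 10) = (w + sqrt(2)*sqrt(10)/2)*(10 + w) = (w + sqrt(5))*(10 + w) = (10 + w)*(w + sqrt(5)))
(d - 14388)*(G(-211) + 4929) = (5828 - 14388)*(((-211)**2 + 10*(-211) + 10*sqrt(5) - 211*sqrt(5)) + 4929) = -8560*((44521 - 2110 + 10*sqrt(5) - 211*sqrt(5)) + 4929) = -8560*((42411 - 201*sqrt(5)) + 4929) = -8560*(47340 - 201*sqrt(5)) = -405230400 + 1720560*sqrt(5)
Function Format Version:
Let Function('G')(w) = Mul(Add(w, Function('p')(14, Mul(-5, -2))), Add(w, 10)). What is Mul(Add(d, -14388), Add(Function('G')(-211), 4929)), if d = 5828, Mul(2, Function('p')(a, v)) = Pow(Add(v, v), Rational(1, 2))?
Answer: Add(-405230400, Mul(1720560, Pow(5, Rational(1, 2)))) ≈ -4.0138e+8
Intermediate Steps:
Function('p')(a, v) = Mul(Rational(1, 2), Pow(2, Rational(1, 2)), Pow(v, Rational(1, 2))) (Function('p')(a, v) = Mul(Rational(1, 2), Pow(Add(v, v), Rational(1, 2))) = Mul(Rational(1, 2), Pow(Mul(2, v), Rational(1, 2))) = Mul(Rational(1, 2), Mul(Pow(2, Rational(1, 2)), Pow(v, Rational(1, 2)))) = Mul(Rational(1, 2), Pow(2, Rational(1, 2)), Pow(v, Rational(1, 2))))
Function('G')(w) = Mul(Add(10, w), Add(w, Pow(5, Rational(1, 2)))) (Function('G')(w) = Mul(Add(w, Mul(Rational(1, 2), Pow(2, Rational(1, 2)), Pow(Mul(-5, -2), Rational(1, 2)))), Add(w, 10)) = Mul(Add(w, Mul(Rational(1, 2), Pow(2, Rational(1, 2)), Pow(10, Rational(1, 2)))), Add(10, w)) = Mul(Add(w, Pow(5, Rational(1, 2))), Add(10, w)) = Mul(Add(10, w), Add(w, Pow(5, Rational(1, 2)))))
Mul(Add(d, -14388), Add(Function('G')(-211), 4929)) = Mul(Add(5828, -14388), Add(Add(Pow(-211, 2), Mul(10, -211), Mul(10, Pow(5, Rational(1, 2))), Mul(-211, Pow(5, Rational(1, 2)))), 4929)) = Mul(-8560, Add(Add(44521, -2110, Mul(10, Pow(5, Rational(1, 2))), Mul(-211, Pow(5, Rational(1, 2)))), 4929)) = Mul(-8560, Add(Add(42411, Mul(-201, Pow(5, Rational(1, 2)))), 4929)) = Mul(-8560, Add(47340, Mul(-201, Pow(5, Rational(1, 2))))) = Add(-405230400, Mul(1720560, Pow(5, Rational(1, 2))))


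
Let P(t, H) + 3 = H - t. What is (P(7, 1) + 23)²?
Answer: 196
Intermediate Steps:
P(t, H) = -3 + H - t (P(t, H) = -3 + (H - t) = -3 + H - t)
(P(7, 1) + 23)² = ((-3 + 1 - 1*7) + 23)² = ((-3 + 1 - 7) + 23)² = (-9 + 23)² = 14² = 196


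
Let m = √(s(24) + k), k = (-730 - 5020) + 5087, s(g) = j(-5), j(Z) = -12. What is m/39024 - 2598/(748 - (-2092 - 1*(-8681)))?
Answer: 866/1947 + 5*I*√3/13008 ≈ 0.44479 + 0.00066576*I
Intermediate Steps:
s(g) = -12
k = -663 (k = -5750 + 5087 = -663)
m = 15*I*√3 (m = √(-12 - 663) = √(-675) = 15*I*√3 ≈ 25.981*I)
m/39024 - 2598/(748 - (-2092 - 1*(-8681))) = (15*I*√3)/39024 - 2598/(748 - (-2092 - 1*(-8681))) = (15*I*√3)*(1/39024) - 2598/(748 - (-2092 + 8681)) = 5*I*√3/13008 - 2598/(748 - 1*6589) = 5*I*√3/13008 - 2598/(748 - 6589) = 5*I*√3/13008 - 2598/(-5841) = 5*I*√3/13008 - 2598*(-1/5841) = 5*I*√3/13008 + 866/1947 = 866/1947 + 5*I*√3/13008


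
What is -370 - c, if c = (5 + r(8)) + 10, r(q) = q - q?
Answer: -385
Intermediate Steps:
r(q) = 0
c = 15 (c = (5 + 0) + 10 = 5 + 10 = 15)
-370 - c = -370 - 1*15 = -370 - 15 = -385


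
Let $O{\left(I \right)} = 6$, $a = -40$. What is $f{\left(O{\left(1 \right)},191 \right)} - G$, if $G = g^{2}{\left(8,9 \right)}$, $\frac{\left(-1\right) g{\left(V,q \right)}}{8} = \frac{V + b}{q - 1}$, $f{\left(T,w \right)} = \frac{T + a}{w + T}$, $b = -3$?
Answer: $- \frac{4959}{197} \approx -25.173$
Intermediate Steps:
$f{\left(T,w \right)} = \frac{-40 + T}{T + w}$ ($f{\left(T,w \right)} = \frac{T - 40}{w + T} = \frac{-40 + T}{T + w}$)
$g{\left(V,q \right)} = - \frac{8 \left(-3 + V\right)}{-1 + q}$ ($g{\left(V,q \right)} = - 8 \frac{V - 3}{q - 1} = - 8 \frac{-3 + V}{-1 + q} = - \frac{8 \left(-3 + V\right)}{-1 + q}$)
$G = 25$ ($G = \left(\frac{8 \left(3 - 8\right)}{-1 + 9}\right)^{2} = \left(\frac{8 \left(3 - 8\right)}{8}\right)^{2} = \left(8 \cdot \frac{1}{8} \left(-5\right)\right)^{2} = \left(-5\right)^{2} = 25$)
$f{\left(O{\left(1 \right)},191 \right)} - G = \frac{-40 + 6}{6 + 191} - 25 = \frac{1}{197} \left(-34\right) - 25 = - \frac{34}{197} - 25 = - \frac{4959}{197}$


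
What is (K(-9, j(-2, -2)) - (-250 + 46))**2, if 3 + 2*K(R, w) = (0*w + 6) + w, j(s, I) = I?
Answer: 167281/4 ≈ 41820.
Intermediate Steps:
K(R, w) = 3/2 + w/2 (K(R, w) = -3/2 + ((0*w + 6) + w)/2 = -3/2 + ((0 + 6) + w)/2 = -3/2 + (6 + w)/2 = -3/2 + (3 + w/2) = 3/2 + w/2)
(K(-9, j(-2, -2)) - (-250 + 46))**2 = ((3/2 + (1/2)*(-2)) - (-250 + 46))**2 = ((3/2 - 1) - 1*(-204))**2 = (1/2 + 204)**2 = (409/2)**2 = 167281/4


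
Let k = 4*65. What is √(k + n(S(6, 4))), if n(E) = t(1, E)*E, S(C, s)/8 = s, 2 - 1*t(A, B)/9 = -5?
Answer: 2*√569 ≈ 47.707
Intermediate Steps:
t(A, B) = 63 (t(A, B) = 18 - 9*(-5) = 18 + 45 = 63)
S(C, s) = 8*s
k = 260
n(E) = 63*E
√(k + n(S(6, 4))) = √(260 + 63*(8*4)) = √(260 + 63*32) = √(260 + 2016) = √2276 = 2*√569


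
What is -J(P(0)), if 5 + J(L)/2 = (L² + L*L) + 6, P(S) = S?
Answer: -2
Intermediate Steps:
J(L) = 2 + 4*L² (J(L) = -10 + 2*((L² + L*L) + 6) = -10 + 2*((L² + L²) + 6) = -10 + 2*(2*L² + 6) = -10 + 2*(6 + 2*L²) = -10 + (12 + 4*L²) = 2 + 4*L²)
-J(P(0)) = -(2 + 4*0²) = -(2 + 4*0) = -(2 + 0) = -1*2 = -2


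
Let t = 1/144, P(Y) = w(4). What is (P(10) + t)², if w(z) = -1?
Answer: 20449/20736 ≈ 0.98616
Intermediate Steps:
P(Y) = -1
t = 1/144 ≈ 0.0069444
(P(10) + t)² = (-1 + 1/144)² = (-143/144)² = 20449/20736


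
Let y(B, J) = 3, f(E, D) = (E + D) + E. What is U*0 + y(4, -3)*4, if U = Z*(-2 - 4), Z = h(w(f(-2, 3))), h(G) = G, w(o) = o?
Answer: 12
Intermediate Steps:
f(E, D) = D + 2*E (f(E, D) = (D + E) + E = D + 2*E)
Z = -1 (Z = 3 + 2*(-2) = 3 - 4 = -1)
U = 6 (U = -(-2 - 4) = -1*(-6) = 6)
U*0 + y(4, -3)*4 = 6*0 + 3*4 = 0 + 12 = 12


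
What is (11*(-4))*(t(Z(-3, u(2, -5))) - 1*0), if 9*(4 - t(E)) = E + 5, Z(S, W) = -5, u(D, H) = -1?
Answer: -176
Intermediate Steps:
t(E) = 31/9 - E/9 (t(E) = 4 - (E + 5)/9 = 4 - (5 + E)/9 = 4 + (-5/9 - E/9) = 31/9 - E/9)
(11*(-4))*(t(Z(-3, u(2, -5))) - 1*0) = (11*(-4))*((31/9 - ⅑*(-5)) - 1*0) = -44*((31/9 + 5/9) + 0) = -44*(4 + 0) = -44*4 = -176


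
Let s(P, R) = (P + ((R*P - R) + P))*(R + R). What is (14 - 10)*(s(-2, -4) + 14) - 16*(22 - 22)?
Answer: -200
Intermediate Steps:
s(P, R) = 2*R*(-R + 2*P + P*R) (s(P, R) = (P + ((P*R - R) + P))*(2*R) = (P + ((-R + P*R) + P))*(2*R) = (P + (P - R + P*R))*(2*R) = (-R + 2*P + P*R)*(2*R) = 2*R*(-R + 2*P + P*R))
(14 - 10)*(s(-2, -4) + 14) - 16*(22 - 22) = (14 - 10)*(2*(-4)*(-1*(-4) + 2*(-2) - 2*(-4)) + 14) - 16*(22 - 22) = 4*(2*(-4)*(4 - 4 + 8) + 14) - 16*0 = 4*(2*(-4)*8 + 14) + 0 = 4*(-64 + 14) + 0 = 4*(-50) + 0 = -200 + 0 = -200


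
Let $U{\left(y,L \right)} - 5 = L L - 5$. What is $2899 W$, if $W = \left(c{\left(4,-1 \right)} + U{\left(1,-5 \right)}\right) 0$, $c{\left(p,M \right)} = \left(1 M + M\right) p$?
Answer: $0$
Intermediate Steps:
$c{\left(p,M \right)} = 2 M p$ ($c{\left(p,M \right)} = \left(M + M\right) p = 2 M p$)
$U{\left(y,L \right)} = L^{2}$ ($U{\left(y,L \right)} = 5 + \left(L L - 5\right) = 5 + \left(L^{2} - 5\right) = 5 + \left(-5 + L^{2}\right) = L^{2}$)
$W = 0$ ($W = \left(2 \left(-1\right) 4 + \left(-5\right)^{2}\right) 0 = \left(-8 + 25\right) 0 = 17 \cdot 0 = 0$)
$2899 W = 2899 \cdot 0 = 0$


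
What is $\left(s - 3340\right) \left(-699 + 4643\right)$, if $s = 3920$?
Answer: $2287520$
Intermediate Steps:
$\left(s - 3340\right) \left(-699 + 4643\right) = \left(3920 - 3340\right) \left(-699 + 4643\right) = 580 \cdot 3944 = 2287520$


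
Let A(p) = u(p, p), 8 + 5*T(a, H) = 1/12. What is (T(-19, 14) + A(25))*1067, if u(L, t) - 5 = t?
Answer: 363847/12 ≈ 30321.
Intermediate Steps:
u(L, t) = 5 + t
T(a, H) = -19/12 (T(a, H) = -8/5 + (⅕)/12 = -8/5 + (⅕)*(1/12) = -8/5 + 1/60 = -19/12)
A(p) = 5 + p
(T(-19, 14) + A(25))*1067 = (-19/12 + (5 + 25))*1067 = (-19/12 + 30)*1067 = (341/12)*1067 = 363847/12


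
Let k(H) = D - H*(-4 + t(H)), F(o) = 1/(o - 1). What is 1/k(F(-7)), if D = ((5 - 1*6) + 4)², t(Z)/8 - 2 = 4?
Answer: 2/29 ≈ 0.068966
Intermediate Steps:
t(Z) = 48 (t(Z) = 16 + 8*4 = 16 + 32 = 48)
D = 9 (D = ((5 - 6) + 4)² = (-1 + 4)² = 3² = 9)
F(o) = 1/(-1 + o)
k(H) = 9 - 44*H (k(H) = 9 - H*(-4 + 48) = 9 - H*44 = 9 - 44*H)
1/k(F(-7)) = 1/(9 - 44/(-1 - 7)) = 1/(9 - 44/(-8)) = 1/(9 - 44*(-⅛)) = 1/(9 + 11/2) = 1/(29/2) = 2/29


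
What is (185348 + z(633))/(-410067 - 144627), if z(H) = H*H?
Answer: -586037/554694 ≈ -1.0565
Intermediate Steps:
z(H) = H²
(185348 + z(633))/(-410067 - 144627) = (185348 + 633²)/(-410067 - 144627) = (185348 + 400689)/(-554694) = 586037*(-1/554694) = -586037/554694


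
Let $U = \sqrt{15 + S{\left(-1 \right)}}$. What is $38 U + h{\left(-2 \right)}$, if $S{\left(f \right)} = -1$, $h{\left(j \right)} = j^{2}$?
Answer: $4 + 38 \sqrt{14} \approx 146.18$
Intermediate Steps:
$U = \sqrt{14}$ ($U = \sqrt{15 - 1} = \sqrt{14} \approx 3.7417$)
$38 U + h{\left(-2 \right)} = 38 \sqrt{14} + \left(-2\right)^{2} = 38 \sqrt{14} + 4 = 4 + 38 \sqrt{14}$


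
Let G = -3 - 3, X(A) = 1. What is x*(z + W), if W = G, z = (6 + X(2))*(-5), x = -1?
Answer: 41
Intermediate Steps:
z = -35 (z = (6 + 1)*(-5) = 7*(-5) = -35)
G = -6
W = -6
x*(z + W) = -(-35 - 6) = -1*(-41) = 41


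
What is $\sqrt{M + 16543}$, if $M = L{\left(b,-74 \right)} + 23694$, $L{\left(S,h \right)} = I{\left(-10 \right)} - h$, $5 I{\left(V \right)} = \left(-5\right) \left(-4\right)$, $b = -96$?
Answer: $\sqrt{40315} \approx 200.79$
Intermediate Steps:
$I{\left(V \right)} = 4$ ($I{\left(V \right)} = \frac{\left(-5\right) \left(-4\right)}{5} = \frac{1}{5} \cdot 20 = 4$)
$L{\left(S,h \right)} = 4 - h$
$M = 23772$ ($M = \left(4 - -74\right) + 23694 = \left(4 + 74\right) + 23694 = 78 + 23694 = 23772$)
$\sqrt{M + 16543} = \sqrt{23772 + 16543} = \sqrt{40315}$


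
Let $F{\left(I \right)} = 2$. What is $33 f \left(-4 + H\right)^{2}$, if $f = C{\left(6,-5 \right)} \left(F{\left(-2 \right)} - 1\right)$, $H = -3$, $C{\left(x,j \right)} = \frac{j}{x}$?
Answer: $- \frac{2695}{2} \approx -1347.5$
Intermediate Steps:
$f = - \frac{5}{6}$ ($f = - \frac{5}{6} \left(2 - 1\right) = \left(-5\right) \frac{1}{6} \cdot 1 = \left(- \frac{5}{6}\right) 1 = - \frac{5}{6} \approx -0.83333$)
$33 f \left(-4 + H\right)^{2} = 33 \left(- \frac{5}{6}\right) \left(-4 - 3\right)^{2} = - \frac{55 \left(-7\right)^{2}}{2} = \left(- \frac{55}{2}\right) 49 = - \frac{2695}{2}$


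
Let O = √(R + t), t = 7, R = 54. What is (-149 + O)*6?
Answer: -894 + 6*√61 ≈ -847.14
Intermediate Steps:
O = √61 (O = √(54 + 7) = √61 ≈ 7.8102)
(-149 + O)*6 = (-149 + √61)*6 = -894 + 6*√61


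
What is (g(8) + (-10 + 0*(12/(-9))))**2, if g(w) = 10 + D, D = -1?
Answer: 1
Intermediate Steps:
g(w) = 9 (g(w) = 10 - 1 = 9)
(g(8) + (-10 + 0*(12/(-9))))**2 = (9 + (-10 + 0*(12/(-9))))**2 = (9 + (-10 + 0*(12*(-1/9))))**2 = (9 + (-10 + 0*(-4/3)))**2 = (9 + (-10 + 0))**2 = (9 - 10)**2 = (-1)**2 = 1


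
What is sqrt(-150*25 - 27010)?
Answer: 2*I*sqrt(7690) ≈ 175.39*I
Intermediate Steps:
sqrt(-150*25 - 27010) = sqrt(-3750 - 27010) = sqrt(-30760) = 2*I*sqrt(7690)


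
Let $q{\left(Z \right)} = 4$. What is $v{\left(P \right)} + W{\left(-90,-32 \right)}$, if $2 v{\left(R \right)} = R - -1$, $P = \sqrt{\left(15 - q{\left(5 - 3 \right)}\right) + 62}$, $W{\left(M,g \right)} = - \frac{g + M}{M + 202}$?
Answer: $\frac{89}{56} + \frac{\sqrt{73}}{2} \approx 5.8613$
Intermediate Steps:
$W{\left(M,g \right)} = - \frac{M + g}{202 + M}$
$P = \sqrt{73}$ ($P = \sqrt{\left(15 - 4\right) + 62} = \sqrt{11 + 62} = \sqrt{73} \approx 8.544$)
$v{\left(R \right)} = \frac{1}{2} + \frac{R}{2}$ ($v{\left(R \right)} = \frac{R - -1}{2} = \frac{R + 1}{2} = \frac{1 + R}{2} = \frac{1}{2} + \frac{R}{2}$)
$v{\left(P \right)} + W{\left(-90,-32 \right)} = \left(\frac{1}{2} + \frac{\sqrt{73}}{2}\right) + \frac{\left(-1\right) \left(-90\right) - -32}{202 - 90} = \left(\frac{1}{2} + \frac{\sqrt{73}}{2}\right) + \frac{90 + 32}{112} = \left(\frac{1}{2} + \frac{\sqrt{73}}{2}\right) + \frac{1}{112} \cdot 122 = \left(\frac{1}{2} + \frac{\sqrt{73}}{2}\right) + \frac{61}{56} = \frac{89}{56} + \frac{\sqrt{73}}{2}$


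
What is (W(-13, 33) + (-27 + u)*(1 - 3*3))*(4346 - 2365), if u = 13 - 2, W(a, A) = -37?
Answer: 180271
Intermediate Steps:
u = 11
(W(-13, 33) + (-27 + u)*(1 - 3*3))*(4346 - 2365) = (-37 + (-27 + 11)*(1 - 3*3))*(4346 - 2365) = (-37 - 16*(1 - 9))*1981 = (-37 - 16*(-8))*1981 = (-37 + 128)*1981 = 91*1981 = 180271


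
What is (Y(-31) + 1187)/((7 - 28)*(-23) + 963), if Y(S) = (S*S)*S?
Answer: -14302/723 ≈ -19.781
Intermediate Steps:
Y(S) = S**3 (Y(S) = S**2*S = S**3)
(Y(-31) + 1187)/((7 - 28)*(-23) + 963) = ((-31)**3 + 1187)/((7 - 28)*(-23) + 963) = (-29791 + 1187)/(-21*(-23) + 963) = -28604/(483 + 963) = -28604/1446 = -28604*1/1446 = -14302/723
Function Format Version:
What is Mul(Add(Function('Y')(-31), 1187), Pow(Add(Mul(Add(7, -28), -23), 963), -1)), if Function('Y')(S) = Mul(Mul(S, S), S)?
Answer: Rational(-14302, 723) ≈ -19.781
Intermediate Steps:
Function('Y')(S) = Pow(S, 3) (Function('Y')(S) = Mul(Pow(S, 2), S) = Pow(S, 3))
Mul(Add(Function('Y')(-31), 1187), Pow(Add(Mul(Add(7, -28), -23), 963), -1)) = Mul(Add(Pow(-31, 3), 1187), Pow(Add(Mul(Add(7, -28), -23), 963), -1)) = Mul(Add(-29791, 1187), Pow(Add(Mul(-21, -23), 963), -1)) = Mul(-28604, Pow(Add(483, 963), -1)) = Mul(-28604, Pow(1446, -1)) = Mul(-28604, Rational(1, 1446)) = Rational(-14302, 723)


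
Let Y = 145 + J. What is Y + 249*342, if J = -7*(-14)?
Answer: 85401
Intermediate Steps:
J = 98
Y = 243 (Y = 145 + 98 = 243)
Y + 249*342 = 243 + 249*342 = 243 + 85158 = 85401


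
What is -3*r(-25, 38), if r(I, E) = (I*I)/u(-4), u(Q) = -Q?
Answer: -1875/4 ≈ -468.75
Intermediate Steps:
r(I, E) = I**2/4 (r(I, E) = (I*I)/((-1*(-4))) = I**2/4)
-3*r(-25, 38) = -3*(-25)**2/4 = -3*625/4 = -1875/4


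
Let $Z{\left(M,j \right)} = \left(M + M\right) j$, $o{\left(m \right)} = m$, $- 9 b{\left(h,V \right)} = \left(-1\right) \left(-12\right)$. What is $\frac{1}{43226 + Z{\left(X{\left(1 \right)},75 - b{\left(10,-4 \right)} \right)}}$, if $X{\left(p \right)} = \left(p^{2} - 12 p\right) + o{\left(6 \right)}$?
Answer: $\frac{3}{127388} \approx 2.355 \cdot 10^{-5}$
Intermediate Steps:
$b{\left(h,V \right)} = - \frac{4}{3}$ ($b{\left(h,V \right)} = - \frac{\left(-1\right) \left(-12\right)}{9} = \left(- \frac{1}{9}\right) 12 = - \frac{4}{3}$)
$X{\left(p \right)} = 6 + p^{2} - 12 p$ ($X{\left(p \right)} = \left(p^{2} - 12 p\right) + 6 = 6 + p^{2} - 12 p$)
$Z{\left(M,j \right)} = 2 M j$
$\frac{1}{43226 + Z{\left(X{\left(1 \right)},75 - b{\left(10,-4 \right)} \right)}} = \frac{1}{43226 + 2 \left(6 + 1^{2} - 12\right) \left(75 - - \frac{4}{3}\right)} = \frac{1}{43226 + 2 \left(6 + 1 - 12\right) \left(75 + \frac{4}{3}\right)} = \frac{1}{43226 + 2 \left(-5\right) \frac{229}{3}} = \frac{1}{43226 - \frac{2290}{3}} = \frac{1}{\frac{127388}{3}} = \frac{3}{127388}$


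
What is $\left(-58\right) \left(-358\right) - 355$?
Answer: $20409$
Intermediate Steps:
$\left(-58\right) \left(-358\right) - 355 = 20764 - 355 = 20409$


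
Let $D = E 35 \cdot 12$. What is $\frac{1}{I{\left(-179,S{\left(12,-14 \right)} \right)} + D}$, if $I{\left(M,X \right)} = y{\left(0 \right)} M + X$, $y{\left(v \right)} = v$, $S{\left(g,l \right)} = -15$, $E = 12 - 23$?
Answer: $- \frac{1}{4635} \approx -0.00021575$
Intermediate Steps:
$E = -11$ ($E = 12 - 23 = -11$)
$D = -4620$ ($D = \left(-11\right) 35 \cdot 12 = \left(-385\right) 12 = -4620$)
$I{\left(M,X \right)} = X$ ($I{\left(M,X \right)} = 0 M + X = 0 + X = X$)
$\frac{1}{I{\left(-179,S{\left(12,-14 \right)} \right)} + D} = \frac{1}{-15 - 4620} = \frac{1}{-4635} = - \frac{1}{4635}$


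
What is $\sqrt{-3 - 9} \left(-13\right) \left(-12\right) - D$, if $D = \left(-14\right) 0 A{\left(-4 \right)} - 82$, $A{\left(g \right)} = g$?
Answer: $82 + 312 i \sqrt{3} \approx 82.0 + 540.4 i$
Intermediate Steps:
$D = -82$ ($D = \left(-14\right) 0 \left(-4\right) - 82 = 0 \left(-4\right) - 82 = 0 - 82 = -82$)
$\sqrt{-3 - 9} \left(-13\right) \left(-12\right) - D = \sqrt{-3 - 9} \left(-13\right) \left(-12\right) - -82 = \sqrt{-12} \left(-13\right) \left(-12\right) + 82 = 2 i \sqrt{3} \left(-13\right) \left(-12\right) + 82 = - 26 i \sqrt{3} \left(-12\right) + 82 = 312 i \sqrt{3} + 82 = 82 + 312 i \sqrt{3}$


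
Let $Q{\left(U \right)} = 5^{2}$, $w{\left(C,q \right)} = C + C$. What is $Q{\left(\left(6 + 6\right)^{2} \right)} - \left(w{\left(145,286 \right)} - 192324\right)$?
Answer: $192059$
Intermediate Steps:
$w{\left(C,q \right)} = 2 C$
$Q{\left(U \right)} = 25$
$Q{\left(\left(6 + 6\right)^{2} \right)} - \left(w{\left(145,286 \right)} - 192324\right) = 25 - \left(2 \cdot 145 - 192324\right) = 25 - \left(290 - 192324\right) = 25 - -192034 = 25 + 192034 = 192059$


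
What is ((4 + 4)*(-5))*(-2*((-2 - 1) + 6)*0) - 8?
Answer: -8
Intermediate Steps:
((4 + 4)*(-5))*(-2*((-2 - 1) + 6)*0) - 8 = (8*(-5))*(-2*(-3 + 6)*0) - 8 = -(-80)*3*0 - 8 = -(-80)*0 - 8 = -40*0 - 8 = 0 - 8 = -8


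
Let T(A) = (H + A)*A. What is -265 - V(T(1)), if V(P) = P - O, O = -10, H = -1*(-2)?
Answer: -278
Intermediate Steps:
H = 2
T(A) = A*(2 + A) (T(A) = (2 + A)*A = A*(2 + A))
V(P) = 10 + P (V(P) = P - 1*(-10) = P + 10 = 10 + P)
-265 - V(T(1)) = -265 - (10 + 1*(2 + 1)) = -265 - (10 + 1*3) = -265 - (10 + 3) = -265 - 1*13 = -265 - 13 = -278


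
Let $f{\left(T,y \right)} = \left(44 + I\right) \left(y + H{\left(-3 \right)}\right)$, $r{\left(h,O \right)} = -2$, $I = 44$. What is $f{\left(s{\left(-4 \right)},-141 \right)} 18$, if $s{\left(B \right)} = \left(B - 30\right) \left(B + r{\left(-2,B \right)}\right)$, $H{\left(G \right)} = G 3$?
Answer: $-237600$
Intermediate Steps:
$H{\left(G \right)} = 3 G$
$s{\left(B \right)} = \left(-30 + B\right) \left(-2 + B\right)$ ($s{\left(B \right)} = \left(B - 30\right) \left(B - 2\right) = \left(B - 30\right) \left(-2 + B\right) = \left(-30 + B\right) \left(-2 + B\right)$)
$f{\left(T,y \right)} = -792 + 88 y$ ($f{\left(T,y \right)} = \left(44 + 44\right) \left(y + 3 \left(-3\right)\right) = 88 \left(y - 9\right) = 88 \left(-9 + y\right) = -792 + 88 y$)
$f{\left(s{\left(-4 \right)},-141 \right)} 18 = \left(-792 + 88 \left(-141\right)\right) 18 = \left(-792 - 12408\right) 18 = \left(-13200\right) 18 = -237600$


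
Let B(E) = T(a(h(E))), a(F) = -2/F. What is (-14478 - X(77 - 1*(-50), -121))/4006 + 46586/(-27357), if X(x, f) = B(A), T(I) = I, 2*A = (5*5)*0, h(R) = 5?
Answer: -1456718048/273980355 ≈ -5.3169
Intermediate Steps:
A = 0 (A = ((5*5)*0)/2 = (25*0)/2 = (½)*0 = 0)
B(E) = -⅖ (B(E) = -2/5 = -2*⅕ = -⅖)
X(x, f) = -⅖
(-14478 - X(77 - 1*(-50), -121))/4006 + 46586/(-27357) = (-14478 - 1*(-⅖))/4006 + 46586/(-27357) = (-14478 + ⅖)*(1/4006) + 46586*(-1/27357) = -72388/5*1/4006 - 46586/27357 = -36194/10015 - 46586/27357 = -1456718048/273980355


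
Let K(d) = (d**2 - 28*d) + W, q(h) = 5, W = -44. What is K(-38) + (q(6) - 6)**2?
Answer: 2465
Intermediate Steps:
K(d) = -44 + d**2 - 28*d (K(d) = (d**2 - 28*d) - 44 = -44 + d**2 - 28*d)
K(-38) + (q(6) - 6)**2 = (-44 + (-38)**2 - 28*(-38)) + (5 - 6)**2 = (-44 + 1444 + 1064) + (-1)**2 = 2464 + 1 = 2465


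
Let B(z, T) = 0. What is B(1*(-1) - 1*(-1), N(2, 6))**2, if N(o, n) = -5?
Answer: 0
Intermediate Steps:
B(1*(-1) - 1*(-1), N(2, 6))**2 = 0**2 = 0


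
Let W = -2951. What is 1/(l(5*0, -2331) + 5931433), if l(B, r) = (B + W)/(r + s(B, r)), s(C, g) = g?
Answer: 4662/27652343597 ≈ 1.6859e-7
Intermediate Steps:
l(B, r) = (-2951 + B)/(2*r) (l(B, r) = (B - 2951)/(r + r) = (-2951 + B)/((2*r)) = (-2951 + B)*(1/(2*r)) = (-2951 + B)/(2*r))
1/(l(5*0, -2331) + 5931433) = 1/((½)*(-2951 + 5*0)/(-2331) + 5931433) = 1/((½)*(-1/2331)*(-2951 + 0) + 5931433) = 1/((½)*(-1/2331)*(-2951) + 5931433) = 1/(2951/4662 + 5931433) = 1/(27652343597/4662) = 4662/27652343597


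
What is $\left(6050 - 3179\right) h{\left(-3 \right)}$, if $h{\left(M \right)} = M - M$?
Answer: $0$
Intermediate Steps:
$h{\left(M \right)} = 0$
$\left(6050 - 3179\right) h{\left(-3 \right)} = \left(6050 - 3179\right) 0 = 2871 \cdot 0 = 0$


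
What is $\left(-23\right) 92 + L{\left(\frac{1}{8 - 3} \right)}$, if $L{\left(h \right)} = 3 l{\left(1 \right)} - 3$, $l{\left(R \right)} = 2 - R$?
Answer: $-2116$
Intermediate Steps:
$L{\left(h \right)} = 0$ ($L{\left(h \right)} = 3 \left(2 - 1\right) - 3 = 3 \cdot 1 - 3 = 3 - 3 = 0$)
$\left(-23\right) 92 + L{\left(\frac{1}{8 - 3} \right)} = \left(-23\right) 92 + 0 = -2116 + 0 = -2116$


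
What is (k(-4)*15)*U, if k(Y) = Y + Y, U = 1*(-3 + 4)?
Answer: -120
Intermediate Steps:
U = 1 (U = 1*1 = 1)
k(Y) = 2*Y
(k(-4)*15)*U = ((2*(-4))*15)*1 = -8*15*1 = -120*1 = -120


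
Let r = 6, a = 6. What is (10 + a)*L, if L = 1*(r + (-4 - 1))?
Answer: 16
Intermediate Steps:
L = 1 (L = 1*(6 + (-4 - 1)) = 1*(6 - 5) = 1*1 = 1)
(10 + a)*L = (10 + 6)*1 = 16*1 = 16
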